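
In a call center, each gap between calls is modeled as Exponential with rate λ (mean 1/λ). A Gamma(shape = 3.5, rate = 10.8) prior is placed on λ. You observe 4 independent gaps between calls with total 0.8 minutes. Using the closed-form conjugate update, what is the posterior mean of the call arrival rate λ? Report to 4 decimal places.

With a Gamma(shape α, rate β) prior on the exponential rate λ, the posterior after n observations with total T = Σxᵢ is Gamma(α+n, β+T).
Posterior: Gamma(3.5+4, 10.8+0.8) = Gamma(7.5, 11.6).
Posterior mean of λ = α/β = 7.5/11.6 = 0.6466.

0.6466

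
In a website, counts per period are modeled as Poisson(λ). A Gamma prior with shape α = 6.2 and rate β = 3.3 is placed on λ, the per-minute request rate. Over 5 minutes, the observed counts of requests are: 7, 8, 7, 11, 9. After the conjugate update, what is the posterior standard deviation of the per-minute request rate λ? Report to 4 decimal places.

0.8365

With a Gamma(shape α, rate β) prior, the Poisson likelihood is conjugate: the posterior is Gamma(α + ΣXᵢ, β + n).
Sum of counts S = 42 over n = 5 minutes.
Posterior: Gamma(α+S, β+n) = Gamma(6.2+42, 3.3+5) = Gamma(48.2, 8.3).
SD = √α/β = √48.2/8.3 = 0.8365.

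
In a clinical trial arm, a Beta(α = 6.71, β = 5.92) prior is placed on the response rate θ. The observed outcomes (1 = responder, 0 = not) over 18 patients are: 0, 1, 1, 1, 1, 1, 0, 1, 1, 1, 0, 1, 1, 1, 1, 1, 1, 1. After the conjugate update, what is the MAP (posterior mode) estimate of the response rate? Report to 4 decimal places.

0.7234

The Beta prior is conjugate to a Binomial/Bernoulli likelihood; the update adds successes to α and failures to β.
Posterior: Beta(α+k, β+n−k) = Beta(6.71+15, 5.92+3) = Beta(21.71, 8.92).
Mode of Beta(a,b) for a,b>1 is (a−1)/(a+b−2) = 20.71/28.63 = 0.7234.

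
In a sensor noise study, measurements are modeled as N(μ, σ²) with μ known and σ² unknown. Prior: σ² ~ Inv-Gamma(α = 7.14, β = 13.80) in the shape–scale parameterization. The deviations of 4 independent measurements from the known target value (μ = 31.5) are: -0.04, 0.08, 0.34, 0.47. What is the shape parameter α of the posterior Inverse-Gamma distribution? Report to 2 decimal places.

9.14

With known mean μ and an Inverse-Gamma(α, β) prior on σ², the Normal likelihood is conjugate: posterior is Inv-Gamma(α + n/2, β + Σ(xᵢ−μ)²/2).
Σ(xᵢ−μ)² = (-0.04)² + (0.08)² + (0.34)² + (0.47)² = 0.3445.
Posterior: Inv-Gamma(7.14 + 4/2, 13.80 + 0.3445/2) = Inv-Gamma(9.14, 13.97225).
Posterior α = 9.14.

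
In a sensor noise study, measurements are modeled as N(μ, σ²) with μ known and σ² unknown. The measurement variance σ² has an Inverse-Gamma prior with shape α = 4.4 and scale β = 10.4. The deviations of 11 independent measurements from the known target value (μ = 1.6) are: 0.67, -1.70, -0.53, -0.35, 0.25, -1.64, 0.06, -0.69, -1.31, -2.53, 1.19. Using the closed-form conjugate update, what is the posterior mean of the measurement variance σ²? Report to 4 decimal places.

With known mean μ and an Inverse-Gamma(α, β) prior on σ², the Normal likelihood is conjugate: posterior is Inv-Gamma(α + n/2, β + Σ(xᵢ−μ)²/2).
Σ(xᵢ−μ)² = (0.67)² + (-1.70)² + (-0.53)² + (-0.35)² + (0.25)² + (-1.64)² + (0.06)² + (-0.69)² + (-1.31)² + (-2.53)² + (1.19)² = 16.5072.
Posterior: Inv-Gamma(4.4 + 11/2, 10.4 + 16.5072/2) = Inv-Gamma(9.90, 18.65360).
E[σ²|data] = β/(α−1) = 18.65360/8.90 = 2.0959.

2.0959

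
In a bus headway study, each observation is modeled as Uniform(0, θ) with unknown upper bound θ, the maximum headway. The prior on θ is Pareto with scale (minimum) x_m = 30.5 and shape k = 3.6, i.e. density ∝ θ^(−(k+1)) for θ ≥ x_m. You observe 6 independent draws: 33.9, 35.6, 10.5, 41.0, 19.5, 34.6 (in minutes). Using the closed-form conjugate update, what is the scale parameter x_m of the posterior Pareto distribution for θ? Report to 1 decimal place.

41.0

A Pareto(scale x_m, shape k) prior on the upper bound θ of Uniform(0, θ) is conjugate: posterior is Pareto(max(x_m, max xᵢ), k + n).
Sample maximum = 41.0; prior scale x_m = 30.5 → posterior scale = max = 41.0.
Posterior shape = 3.6 + 6 = 9.6.
Posterior scale x_m = 41.0.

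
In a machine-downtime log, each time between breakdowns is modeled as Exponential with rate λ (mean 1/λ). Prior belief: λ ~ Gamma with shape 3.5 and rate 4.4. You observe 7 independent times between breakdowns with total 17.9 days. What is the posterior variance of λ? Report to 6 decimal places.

With a Gamma(shape α, rate β) prior on the exponential rate λ, the posterior after n observations with total T = Σxᵢ is Gamma(α+n, β+T).
Posterior: Gamma(3.5+7, 4.4+17.9) = Gamma(10.5, 22.3).
Var = α/β² = 0.021114.

0.021114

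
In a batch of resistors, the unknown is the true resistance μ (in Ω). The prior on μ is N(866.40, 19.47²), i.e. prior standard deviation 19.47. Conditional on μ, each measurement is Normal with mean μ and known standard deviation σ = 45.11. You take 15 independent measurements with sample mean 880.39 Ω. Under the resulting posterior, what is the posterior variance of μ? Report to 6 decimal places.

For Normal data with known variance σ², a Normal(μ₀, σ₀²) prior on μ is conjugate. Posterior precision = 1/σ₀² + n/σ²; posterior mean is the precision-weighted average of μ₀ and x̄.
σ₀² = 19.47² = 379.0809, σ² = 45.11² = 2034.9121; σ² + n·σ₀² = 2034.9121 + 15·379.0809 = 7721.1256.
Posterior precision = 1/σ₀² + n/σ² = 1/379.0809 + 15/2034.9121 = (σ² + n·σ₀²)/(σ₀²σ²) = 7721.1256/(379.0809·2034.9121); posterior variance σₙ² = σ₀²σ²/(σ² + n·σ₀²) = 379.0809·2034.9121/7721.1256 = 99.907235.

99.907235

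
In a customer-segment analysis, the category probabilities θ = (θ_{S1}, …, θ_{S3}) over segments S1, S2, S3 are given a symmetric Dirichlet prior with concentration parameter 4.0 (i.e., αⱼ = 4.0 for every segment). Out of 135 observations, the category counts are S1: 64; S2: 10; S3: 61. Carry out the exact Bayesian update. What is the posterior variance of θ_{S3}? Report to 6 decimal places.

The Dirichlet prior is conjugate to the Multinomial likelihood: each posterior αⱼ = prior αⱼ + observed count nⱼ.
Posterior concentration: (68.0, 14.0, 65.0), total = 147.0.
Var[θ_j] = α_j(Σα−α_j)/((Σα)²(Σα+1)) = 65.0·82.0/(147.0²·148.0) = 0.001667.

0.001667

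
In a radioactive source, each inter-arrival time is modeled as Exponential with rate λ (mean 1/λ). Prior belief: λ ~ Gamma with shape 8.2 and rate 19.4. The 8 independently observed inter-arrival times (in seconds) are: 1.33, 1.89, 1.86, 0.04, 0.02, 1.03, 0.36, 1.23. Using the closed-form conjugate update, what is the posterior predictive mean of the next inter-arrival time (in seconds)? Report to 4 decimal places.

With a Gamma(shape α, rate β) prior on the exponential rate λ, the posterior after n observations with total T = Σxᵢ is Gamma(α+n, β+T).
Sum of observations T = 7.76 seconds; n = 8.
Posterior: Gamma(8.2+8, 19.4+7.76) = Gamma(16.2, 27.16).
The predictive distribution for the next observation is Lomax; its mean is β/(α−1) = 27.16/15.2 = 1.7868.

1.7868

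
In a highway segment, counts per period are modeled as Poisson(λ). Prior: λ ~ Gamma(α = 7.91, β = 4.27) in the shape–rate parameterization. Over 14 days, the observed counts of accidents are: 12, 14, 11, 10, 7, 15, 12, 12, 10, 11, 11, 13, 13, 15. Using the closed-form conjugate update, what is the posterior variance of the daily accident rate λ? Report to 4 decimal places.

0.5210

With a Gamma(shape α, rate β) prior, the Poisson likelihood is conjugate: the posterior is Gamma(α + ΣXᵢ, β + n).
Sum of counts S = 166 over n = 14 days.
Posterior: Gamma(α+S, β+n) = Gamma(7.91+166, 4.27+14) = Gamma(173.91, 18.27).
Var = α/β² = 173.91/18.27² = 0.5210.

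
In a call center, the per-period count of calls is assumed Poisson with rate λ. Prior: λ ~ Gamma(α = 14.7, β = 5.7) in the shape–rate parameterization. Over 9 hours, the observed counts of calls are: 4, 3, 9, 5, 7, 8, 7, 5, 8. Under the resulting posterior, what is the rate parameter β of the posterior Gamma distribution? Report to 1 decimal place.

14.7

With a Gamma(shape α, rate β) prior, the Poisson likelihood is conjugate: the posterior is Gamma(α + ΣXᵢ, β + n).
Sum of counts S = 56 over n = 9 hours.
Posterior: Gamma(α+S, β+n) = Gamma(14.7+56, 5.7+9) = Gamma(70.7, 14.7).
Posterior β = 14.7.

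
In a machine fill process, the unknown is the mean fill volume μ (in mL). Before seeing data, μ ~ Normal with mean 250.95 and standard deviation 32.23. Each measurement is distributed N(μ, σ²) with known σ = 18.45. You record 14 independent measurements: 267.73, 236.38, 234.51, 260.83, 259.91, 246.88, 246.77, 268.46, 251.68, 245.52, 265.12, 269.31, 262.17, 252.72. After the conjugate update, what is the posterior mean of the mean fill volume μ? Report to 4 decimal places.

For Normal data with known variance σ², a Normal(μ₀, σ₀²) prior on μ is conjugate. Posterior precision = 1/σ₀² + n/σ²; posterior mean is the precision-weighted average of μ₀ and x̄.
Σxᵢ = 267.73 + 236.38 + 234.51 + 260.83 + 259.91 + 246.88 + 246.77 + 268.46 + 251.68 + 245.52 + 265.12 + 269.31 + 262.17 + 252.72 = 3567.99, so n·x̄ = 3567.99.
σ₀² = 32.23² = 1038.7729, σ² = 18.45² = 340.4025; σ² + n·σ₀² = 340.4025 + 14·1038.7729 = 14883.2231.
Posterior mean = (μ₀/σ₀² + n·x̄/σ²)/(1/σ₀² + n/σ²) = (σ²·μ₀ + σ₀²·n·x̄)/(σ² + n·σ₀²) = (340.4025·250.95 + 1038.7729·3567.99)/14883.2231 = 3791755.326846/14883.2231 = 254.7671.

254.7671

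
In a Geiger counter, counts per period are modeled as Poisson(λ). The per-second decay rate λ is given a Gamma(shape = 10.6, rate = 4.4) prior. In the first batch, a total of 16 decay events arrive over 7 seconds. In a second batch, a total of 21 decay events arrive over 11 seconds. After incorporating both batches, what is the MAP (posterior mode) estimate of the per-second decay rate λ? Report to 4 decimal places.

With a Gamma(shape α, rate β) prior, the Poisson likelihood is conjugate: the posterior is Gamma(α + ΣXᵢ, β + n).
After batch 1: Gamma(α+S, β+n) = Gamma(10.6+16, 4.4+7) = Gamma(26.6, 11.4).
After batch 2: Gamma(α+S, β+n) = Gamma(26.6+21, 11.4+11) = Gamma(47.6, 22.4).
Mode of Gamma(α,β) for α≥1 is (α−1)/β = 46.6/22.4 = 2.0804.

2.0804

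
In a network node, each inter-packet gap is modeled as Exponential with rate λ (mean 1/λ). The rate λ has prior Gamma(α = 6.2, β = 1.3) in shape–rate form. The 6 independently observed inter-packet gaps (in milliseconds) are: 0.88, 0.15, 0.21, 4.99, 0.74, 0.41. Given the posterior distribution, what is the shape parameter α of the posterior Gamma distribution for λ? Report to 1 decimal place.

With a Gamma(shape α, rate β) prior on the exponential rate λ, the posterior after n observations with total T = Σxᵢ is Gamma(α+n, β+T).
Sum of observations T = 7.38 milliseconds; n = 6.
Posterior: Gamma(6.2+6, 1.3+7.38) = Gamma(12.2, 8.68).
Posterior α = 12.2.

12.2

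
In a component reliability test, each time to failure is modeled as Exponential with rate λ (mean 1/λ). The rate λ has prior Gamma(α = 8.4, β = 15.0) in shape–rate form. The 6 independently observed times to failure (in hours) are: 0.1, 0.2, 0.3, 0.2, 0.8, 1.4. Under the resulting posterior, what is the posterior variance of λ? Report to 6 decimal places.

0.044444

With a Gamma(shape α, rate β) prior on the exponential rate λ, the posterior after n observations with total T = Σxᵢ is Gamma(α+n, β+T).
Sum of observations T = 3.0 hours; n = 6.
Posterior: Gamma(8.4+6, 15.0+3.0) = Gamma(14.4, 18.0).
Var = α/β² = 0.044444.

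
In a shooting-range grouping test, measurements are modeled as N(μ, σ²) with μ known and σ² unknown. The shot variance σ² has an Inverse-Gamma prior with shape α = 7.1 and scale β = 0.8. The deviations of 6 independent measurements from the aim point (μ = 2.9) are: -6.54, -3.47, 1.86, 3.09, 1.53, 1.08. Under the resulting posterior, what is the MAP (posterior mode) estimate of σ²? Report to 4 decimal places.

3.2850

With known mean μ and an Inverse-Gamma(α, β) prior on σ², the Normal likelihood is conjugate: posterior is Inv-Gamma(α + n/2, β + Σ(xᵢ−μ)²/2).
Σ(xᵢ−μ)² = (-6.54)² + (-3.47)² + (1.86)² + (3.09)² + (1.53)² + (1.08)² = 71.3275.
Posterior: Inv-Gamma(7.1 + 6/2, 0.8 + 71.3275/2) = Inv-Gamma(10.10, 36.46375).
Mode = β/(α+1) = 36.46375/11.10 = 3.2850.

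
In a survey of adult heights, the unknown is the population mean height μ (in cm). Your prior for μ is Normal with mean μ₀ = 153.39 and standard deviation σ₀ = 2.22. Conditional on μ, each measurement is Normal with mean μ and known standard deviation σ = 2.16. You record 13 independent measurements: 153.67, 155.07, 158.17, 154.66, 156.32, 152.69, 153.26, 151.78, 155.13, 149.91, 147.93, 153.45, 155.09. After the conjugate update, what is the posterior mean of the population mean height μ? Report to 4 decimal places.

153.6094

For Normal data with known variance σ², a Normal(μ₀, σ₀²) prior on μ is conjugate. Posterior precision = 1/σ₀² + n/σ²; posterior mean is the precision-weighted average of μ₀ and x̄.
Σxᵢ = 153.67 + 155.07 + 158.17 + 154.66 + 156.32 + 152.69 + 153.26 + 151.78 + 155.13 + 149.91 + 147.93 + 153.45 + 155.09 = 1997.13, so n·x̄ = 1997.13.
σ₀² = 2.22² = 4.9284, σ² = 2.16² = 4.6656; σ² + n·σ₀² = 4.6656 + 13·4.9284 = 68.7348.
Posterior mean = (μ₀/σ₀² + n·x̄/σ²)/(1/σ₀² + n/σ²) = (σ²·μ₀ + σ₀²·n·x̄)/(σ² + n·σ₀²) = (4.6656·153.39 + 4.9284·1997.13)/68.7348 = 10558.311876/68.7348 = 153.6094.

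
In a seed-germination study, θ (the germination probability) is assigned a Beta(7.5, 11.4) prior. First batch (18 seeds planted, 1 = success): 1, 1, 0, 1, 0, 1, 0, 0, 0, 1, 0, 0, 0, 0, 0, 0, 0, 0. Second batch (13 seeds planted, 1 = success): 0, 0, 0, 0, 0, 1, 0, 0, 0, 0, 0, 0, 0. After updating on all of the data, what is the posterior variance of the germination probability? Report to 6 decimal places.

0.003877

The Beta prior is conjugate to a Binomial/Bernoulli likelihood; the update adds successes to α and failures to β.
After batch 1: Beta(7.5+5, 11.4+13) = Beta(12.5, 24.4).
After batch 2: Beta(12.5+1, 24.4+12) = Beta(13.5, 36.4).
Var = αβ/((α+β)²(α+β+1)) = 13.5·36.4/(49.9²·50.9) = 0.003877.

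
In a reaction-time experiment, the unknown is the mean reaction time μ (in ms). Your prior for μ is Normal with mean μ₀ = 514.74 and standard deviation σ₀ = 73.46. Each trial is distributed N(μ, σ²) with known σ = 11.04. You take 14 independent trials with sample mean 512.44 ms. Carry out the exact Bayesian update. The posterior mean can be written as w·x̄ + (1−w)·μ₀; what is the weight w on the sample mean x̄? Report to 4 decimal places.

For Normal data with known variance σ², a Normal(μ₀, σ₀²) prior on μ is conjugate. Posterior precision = 1/σ₀² + n/σ²; posterior mean is the precision-weighted average of μ₀ and x̄.
σ₀² = 73.46² = 5396.3716, σ² = 11.04² = 121.8816. Prior precision 1/σ₀² = 1/5396.3716; data precision n/σ² = 14/121.8816.
w = (n/σ²)/(1/σ₀² + n/σ²) = n·σ₀²/(σ² + n·σ₀²) = 14·5396.3716/(121.8816 + 14·5396.3716) = 75549.2024/75671.084 = 0.9984.

0.9984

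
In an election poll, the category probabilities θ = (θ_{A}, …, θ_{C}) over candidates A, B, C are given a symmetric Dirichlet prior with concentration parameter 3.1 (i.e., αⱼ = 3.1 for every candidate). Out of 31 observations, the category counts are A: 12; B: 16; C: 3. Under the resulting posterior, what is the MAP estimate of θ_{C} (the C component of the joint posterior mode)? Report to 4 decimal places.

The Dirichlet prior is conjugate to the Multinomial likelihood: each posterior αⱼ = prior αⱼ + observed count nⱼ.
Posterior concentration: (15.1, 19.1, 6.1), total = 40.3.
Joint mode component: (α_{C}−1)/(Σα−K) = 5.1/37.3 = 0.1367.

0.1367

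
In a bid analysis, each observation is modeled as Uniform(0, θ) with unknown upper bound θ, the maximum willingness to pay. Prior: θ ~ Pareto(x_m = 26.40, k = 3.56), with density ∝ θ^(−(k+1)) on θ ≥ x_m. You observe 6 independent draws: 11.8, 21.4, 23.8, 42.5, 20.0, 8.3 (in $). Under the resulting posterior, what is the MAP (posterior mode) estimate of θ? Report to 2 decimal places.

A Pareto(scale x_m, shape k) prior on the upper bound θ of Uniform(0, θ) is conjugate: posterior is Pareto(max(x_m, max xᵢ), k + n).
Sample maximum = 42.5; prior scale x_m = 26.40 → posterior scale = max = 42.50.
Posterior shape = 3.56 + 6 = 9.56.
The Pareto density is decreasing on [x_m, ∞), so the mode is x_m = 42.50.

42.50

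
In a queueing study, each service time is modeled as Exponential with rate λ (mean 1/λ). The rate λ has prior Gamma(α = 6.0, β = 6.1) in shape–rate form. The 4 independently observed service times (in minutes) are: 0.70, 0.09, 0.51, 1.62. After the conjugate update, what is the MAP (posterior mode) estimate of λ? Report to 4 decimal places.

0.9978

With a Gamma(shape α, rate β) prior on the exponential rate λ, the posterior after n observations with total T = Σxᵢ is Gamma(α+n, β+T).
Sum of observations T = 2.92 minutes; n = 4.
Posterior: Gamma(6.0+4, 6.1+2.92) = Gamma(10.0, 9.02).
Mode = (α−1)/β = 0.9978.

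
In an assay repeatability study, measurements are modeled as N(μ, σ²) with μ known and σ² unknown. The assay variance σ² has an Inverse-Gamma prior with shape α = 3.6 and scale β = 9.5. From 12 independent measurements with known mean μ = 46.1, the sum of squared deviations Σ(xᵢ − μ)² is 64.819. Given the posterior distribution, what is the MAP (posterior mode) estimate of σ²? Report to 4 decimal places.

3.9537

With known mean μ and an Inverse-Gamma(α, β) prior on σ², the Normal likelihood is conjugate: posterior is Inv-Gamma(α + n/2, β + Σ(xᵢ−μ)²/2).
Posterior: Inv-Gamma(3.6 + 12/2, 9.5 + 64.819/2) = Inv-Gamma(9.60, 41.9095).
Mode = β/(α+1) = 41.9095/10.60 = 3.9537.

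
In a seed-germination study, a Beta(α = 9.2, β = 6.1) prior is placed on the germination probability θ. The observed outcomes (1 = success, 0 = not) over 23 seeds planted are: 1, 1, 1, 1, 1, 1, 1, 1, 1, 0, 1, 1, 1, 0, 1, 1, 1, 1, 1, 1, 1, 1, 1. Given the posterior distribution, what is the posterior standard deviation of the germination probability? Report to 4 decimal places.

0.0651

The Beta prior is conjugate to a Binomial/Bernoulli likelihood; the update adds successes to α and failures to β.
Posterior: Beta(α+k, β+n−k) = Beta(9.2+21, 6.1+2) = Beta(30.2, 8.1).
Var = αβ/((α+β)²(α+β+1)) = 30.2·8.1/(38.3²·39.3) = 0.00424328; SD = √0.00424328 = 0.0651.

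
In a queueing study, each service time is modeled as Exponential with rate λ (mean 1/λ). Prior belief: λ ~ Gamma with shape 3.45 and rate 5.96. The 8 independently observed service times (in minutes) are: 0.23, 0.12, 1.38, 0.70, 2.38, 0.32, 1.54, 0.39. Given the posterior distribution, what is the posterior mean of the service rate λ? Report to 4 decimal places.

0.8794

With a Gamma(shape α, rate β) prior on the exponential rate λ, the posterior after n observations with total T = Σxᵢ is Gamma(α+n, β+T).
Sum of observations T = 7.06 minutes; n = 8.
Posterior: Gamma(3.45+8, 5.96+7.06) = Gamma(11.45, 13.02).
Posterior mean of λ = α/β = 11.45/13.02 = 0.8794.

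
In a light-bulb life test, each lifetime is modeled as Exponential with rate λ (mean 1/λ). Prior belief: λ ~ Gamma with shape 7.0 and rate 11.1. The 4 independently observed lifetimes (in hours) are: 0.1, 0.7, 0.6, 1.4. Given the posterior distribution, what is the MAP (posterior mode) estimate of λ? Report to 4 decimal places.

With a Gamma(shape α, rate β) prior on the exponential rate λ, the posterior after n observations with total T = Σxᵢ is Gamma(α+n, β+T).
Sum of observations T = 2.8 hours; n = 4.
Posterior: Gamma(7.0+4, 11.1+2.8) = Gamma(11.0, 13.9).
Mode = (α−1)/β = 0.7194.

0.7194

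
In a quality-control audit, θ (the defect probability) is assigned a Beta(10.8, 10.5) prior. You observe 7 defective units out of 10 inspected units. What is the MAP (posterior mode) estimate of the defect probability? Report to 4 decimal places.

The Beta prior is conjugate to a Binomial/Bernoulli likelihood; the update adds successes to α and failures to β.
Posterior: Beta(α+k, β+n−k) = Beta(10.8+7, 10.5+3) = Beta(17.8, 13.5).
Mode of Beta(a,b) for a,b>1 is (a−1)/(a+b−2) = 16.8/29.3 = 0.5734.

0.5734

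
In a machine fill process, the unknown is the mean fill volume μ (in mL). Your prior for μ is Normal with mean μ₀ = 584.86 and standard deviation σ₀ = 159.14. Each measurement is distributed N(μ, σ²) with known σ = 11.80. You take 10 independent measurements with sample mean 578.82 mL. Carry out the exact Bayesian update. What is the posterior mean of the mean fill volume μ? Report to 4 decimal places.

For Normal data with known variance σ², a Normal(μ₀, σ₀²) prior on μ is conjugate. Posterior precision = 1/σ₀² + n/σ²; posterior mean is the precision-weighted average of μ₀ and x̄.
n·x̄ = 10·578.82 = 5788.2.
σ₀² = 159.14² = 25325.5396, σ² = 11.80² = 139.24; σ² + n·σ₀² = 139.24 + 10·25325.5396 = 253394.636.
Posterior mean = (μ₀/σ₀² + n·x̄/σ²)/(1/σ₀² + n/σ²) = (σ²·μ₀ + σ₀²·n·x̄)/(σ² + n·σ₀²) = (139.24·584.86 + 25325.5396·5788.2)/253394.636 = 146670724.21912/253394.636 = 578.8233.

578.8233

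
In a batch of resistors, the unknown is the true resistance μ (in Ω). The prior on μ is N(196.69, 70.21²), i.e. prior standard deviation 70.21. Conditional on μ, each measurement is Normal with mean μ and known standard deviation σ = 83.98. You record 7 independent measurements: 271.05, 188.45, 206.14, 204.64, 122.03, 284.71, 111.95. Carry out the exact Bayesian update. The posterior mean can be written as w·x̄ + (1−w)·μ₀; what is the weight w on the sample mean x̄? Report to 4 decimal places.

0.8303

For Normal data with known variance σ², a Normal(μ₀, σ₀²) prior on μ is conjugate. Posterior precision = 1/σ₀² + n/σ²; posterior mean is the precision-weighted average of μ₀ and x̄.
σ₀² = 70.21² = 4929.4441, σ² = 83.98² = 7052.6404. Prior precision 1/σ₀² = 1/4929.4441; data precision n/σ² = 7/7052.6404.
w = (n/σ²)/(1/σ₀² + n/σ²) = n·σ₀²/(σ² + n·σ₀²) = 7·4929.4441/(7052.6404 + 7·4929.4441) = 34506.1087/41558.7491 = 0.8303.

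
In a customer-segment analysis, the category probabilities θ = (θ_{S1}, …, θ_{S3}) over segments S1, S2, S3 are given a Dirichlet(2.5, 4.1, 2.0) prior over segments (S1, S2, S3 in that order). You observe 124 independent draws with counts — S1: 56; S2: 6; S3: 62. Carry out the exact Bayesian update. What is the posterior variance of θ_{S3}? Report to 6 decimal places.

0.001869

The Dirichlet prior is conjugate to the Multinomial likelihood: each posterior αⱼ = prior αⱼ + observed count nⱼ.
Posterior concentration: (58.5, 10.1, 64.0), total = 132.6.
Var[θ_j] = α_j(Σα−α_j)/((Σα)²(Σα+1)) = 64.0·68.6/(132.6²·133.6) = 0.001869.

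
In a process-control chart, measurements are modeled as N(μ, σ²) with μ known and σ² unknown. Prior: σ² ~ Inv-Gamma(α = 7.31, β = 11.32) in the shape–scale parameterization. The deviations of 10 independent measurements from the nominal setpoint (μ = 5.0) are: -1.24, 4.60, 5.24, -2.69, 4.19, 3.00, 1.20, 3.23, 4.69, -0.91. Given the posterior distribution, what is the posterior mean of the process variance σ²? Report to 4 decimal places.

With known mean μ and an Inverse-Gamma(α, β) prior on σ², the Normal likelihood is conjugate: posterior is Inv-Gamma(α + n/2, β + Σ(xᵢ−μ)²/2).
Σ(xᵢ−μ)² = (-1.24)² + (4.60)² + (5.24)² + (-2.69)² + (4.19)² + (3.00)² + (1.20)² + (3.23)² + (4.69)² + (-0.91)² = 118.6445.
Posterior: Inv-Gamma(7.31 + 10/2, 11.32 + 118.6445/2) = Inv-Gamma(12.31, 70.64225).
E[σ²|data] = β/(α−1) = 70.64225/11.31 = 6.2460.

6.2460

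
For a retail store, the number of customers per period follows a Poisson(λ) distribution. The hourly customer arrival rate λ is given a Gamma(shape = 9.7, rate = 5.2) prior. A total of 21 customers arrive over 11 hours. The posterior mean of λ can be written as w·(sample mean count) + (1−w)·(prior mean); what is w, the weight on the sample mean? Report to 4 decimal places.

0.6790

With a Gamma(shape α, rate β) prior, the Poisson likelihood is conjugate: the posterior is Gamma(α + ΣXᵢ, β + n).
Posterior mean = (α₀+S)/(β₀+n) = [n/(β₀+n)]·(S/n) + [β₀/(β₀+n)]·(α₀/β₀), so only n and β₀ enter the weight.
Weight on data w = n/(β₀+n) = 11/(5.2+11) = 11/16.2 = 0.6790.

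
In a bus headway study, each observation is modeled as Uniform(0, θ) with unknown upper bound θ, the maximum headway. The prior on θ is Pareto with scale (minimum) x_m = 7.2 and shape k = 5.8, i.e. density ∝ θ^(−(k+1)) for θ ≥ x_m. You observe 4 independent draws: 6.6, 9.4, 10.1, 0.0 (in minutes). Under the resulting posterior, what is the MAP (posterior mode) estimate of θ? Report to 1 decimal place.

10.1

A Pareto(scale x_m, shape k) prior on the upper bound θ of Uniform(0, θ) is conjugate: posterior is Pareto(max(x_m, max xᵢ), k + n).
Sample maximum = 10.1; prior scale x_m = 7.2 → posterior scale = max = 10.1.
Posterior shape = 5.8 + 4 = 9.8.
The Pareto density is decreasing on [x_m, ∞), so the mode is x_m = 10.1.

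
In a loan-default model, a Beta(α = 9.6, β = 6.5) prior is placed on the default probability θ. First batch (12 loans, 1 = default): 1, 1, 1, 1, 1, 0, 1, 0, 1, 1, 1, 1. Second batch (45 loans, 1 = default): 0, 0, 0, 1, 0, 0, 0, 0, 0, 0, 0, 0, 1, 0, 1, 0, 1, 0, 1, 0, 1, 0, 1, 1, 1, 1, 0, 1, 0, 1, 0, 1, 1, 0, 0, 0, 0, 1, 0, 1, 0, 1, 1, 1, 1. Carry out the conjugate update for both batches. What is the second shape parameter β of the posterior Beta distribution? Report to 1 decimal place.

33.5

The Beta prior is conjugate to a Binomial/Bernoulli likelihood; the update adds successes to α and failures to β.
After batch 1: Beta(9.6+10, 6.5+2) = Beta(19.6, 8.5).
After batch 2: Beta(19.6+20, 8.5+25) = Beta(39.6, 33.5).
Posterior β = 33.5.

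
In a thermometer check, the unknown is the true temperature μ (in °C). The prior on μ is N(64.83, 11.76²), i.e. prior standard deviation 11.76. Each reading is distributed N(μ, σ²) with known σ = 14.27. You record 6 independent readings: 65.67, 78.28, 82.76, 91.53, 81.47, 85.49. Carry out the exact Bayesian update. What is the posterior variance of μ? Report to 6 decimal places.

For Normal data with known variance σ², a Normal(μ₀, σ₀²) prior on μ is conjugate. Posterior precision = 1/σ₀² + n/σ²; posterior mean is the precision-weighted average of μ₀ and x̄.
σ₀² = 11.76² = 138.2976, σ² = 14.27² = 203.6329; σ² + n·σ₀² = 203.6329 + 6·138.2976 = 1033.4185.
Posterior precision = 1/σ₀² + n/σ² = 1/138.2976 + 6/203.6329 = (σ² + n·σ₀²)/(σ₀²σ²) = 1033.4185/(138.2976·203.6329); posterior variance σₙ² = σ₀²σ²/(σ² + n·σ₀²) = 138.2976·203.6329/1033.4185 = 27.251246.

27.251246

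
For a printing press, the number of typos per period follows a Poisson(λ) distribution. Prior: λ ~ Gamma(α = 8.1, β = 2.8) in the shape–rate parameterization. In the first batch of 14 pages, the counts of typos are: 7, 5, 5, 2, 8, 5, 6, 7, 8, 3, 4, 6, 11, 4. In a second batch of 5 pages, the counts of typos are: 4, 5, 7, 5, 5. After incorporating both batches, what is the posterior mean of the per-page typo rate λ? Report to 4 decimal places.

5.2798

With a Gamma(shape α, rate β) prior, the Poisson likelihood is conjugate: the posterior is Gamma(α + ΣXᵢ, β + n).
Batch 1: sum of counts S = 81 over n = 14 pages.
After batch 1: Gamma(α+S, β+n) = Gamma(8.1+81, 2.8+14) = Gamma(89.1, 16.8).
Batch 2: sum of counts S = 26 over n = 5 pages.
After batch 2: Gamma(α+S, β+n) = Gamma(89.1+26, 16.8+5) = Gamma(115.1, 21.8).
Posterior mean = α/β = 115.1/21.8 = 5.2798.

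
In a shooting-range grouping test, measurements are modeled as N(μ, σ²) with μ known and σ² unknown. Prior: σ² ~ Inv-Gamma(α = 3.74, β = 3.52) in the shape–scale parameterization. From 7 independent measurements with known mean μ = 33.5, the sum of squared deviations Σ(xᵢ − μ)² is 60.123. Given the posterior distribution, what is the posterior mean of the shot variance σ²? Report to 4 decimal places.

With known mean μ and an Inverse-Gamma(α, β) prior on σ², the Normal likelihood is conjugate: posterior is Inv-Gamma(α + n/2, β + Σ(xᵢ−μ)²/2).
Posterior: Inv-Gamma(3.74 + 7/2, 3.52 + 60.123/2) = Inv-Gamma(7.24, 33.5815).
E[σ²|data] = β/(α−1) = 33.5815/6.24 = 5.3817.

5.3817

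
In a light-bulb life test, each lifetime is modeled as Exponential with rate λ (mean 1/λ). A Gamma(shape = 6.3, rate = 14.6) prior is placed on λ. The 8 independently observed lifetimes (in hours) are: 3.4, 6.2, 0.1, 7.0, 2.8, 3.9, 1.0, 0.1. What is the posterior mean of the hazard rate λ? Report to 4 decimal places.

0.3657

With a Gamma(shape α, rate β) prior on the exponential rate λ, the posterior after n observations with total T = Σxᵢ is Gamma(α+n, β+T).
Sum of observations T = 24.5 hours; n = 8.
Posterior: Gamma(6.3+8, 14.6+24.5) = Gamma(14.3, 39.1).
Posterior mean of λ = α/β = 14.3/39.1 = 0.3657.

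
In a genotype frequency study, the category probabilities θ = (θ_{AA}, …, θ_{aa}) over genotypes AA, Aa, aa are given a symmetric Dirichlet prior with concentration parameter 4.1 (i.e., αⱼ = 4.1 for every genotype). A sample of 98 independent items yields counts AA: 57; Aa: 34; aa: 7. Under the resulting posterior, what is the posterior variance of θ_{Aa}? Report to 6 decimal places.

0.002031

The Dirichlet prior is conjugate to the Multinomial likelihood: each posterior αⱼ = prior αⱼ + observed count nⱼ.
Posterior concentration: (61.1, 38.1, 11.1), total = 110.3.
Var[θ_j] = α_j(Σα−α_j)/((Σα)²(Σα+1)) = 38.1·72.2/(110.3²·111.3) = 0.002031.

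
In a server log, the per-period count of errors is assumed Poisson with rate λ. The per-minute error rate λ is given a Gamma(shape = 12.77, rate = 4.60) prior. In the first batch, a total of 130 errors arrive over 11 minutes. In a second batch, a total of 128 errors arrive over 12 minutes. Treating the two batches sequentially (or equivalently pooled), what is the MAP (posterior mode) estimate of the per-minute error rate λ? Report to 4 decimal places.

With a Gamma(shape α, rate β) prior, the Poisson likelihood is conjugate: the posterior is Gamma(α + ΣXᵢ, β + n).
After batch 1: Gamma(α+S, β+n) = Gamma(12.77+130, 4.60+11) = Gamma(142.77, 15.60).
After batch 2: Gamma(α+S, β+n) = Gamma(142.77+128, 15.60+12) = Gamma(270.77, 27.60).
Mode of Gamma(α,β) for α≥1 is (α−1)/β = 269.77/27.60 = 9.7743.

9.7743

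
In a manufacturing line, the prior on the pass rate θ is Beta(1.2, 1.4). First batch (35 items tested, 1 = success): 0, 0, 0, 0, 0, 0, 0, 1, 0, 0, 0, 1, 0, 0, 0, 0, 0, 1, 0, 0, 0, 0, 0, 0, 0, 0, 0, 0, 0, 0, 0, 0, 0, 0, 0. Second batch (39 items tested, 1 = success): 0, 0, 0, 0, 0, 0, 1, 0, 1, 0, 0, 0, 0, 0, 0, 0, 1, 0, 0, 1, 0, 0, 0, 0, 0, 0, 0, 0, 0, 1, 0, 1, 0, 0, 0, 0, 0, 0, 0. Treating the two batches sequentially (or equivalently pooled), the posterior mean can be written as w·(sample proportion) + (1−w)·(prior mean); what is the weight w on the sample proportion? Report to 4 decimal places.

The Beta prior is conjugate to a Binomial/Bernoulli likelihood; the update adds successes to α and failures to β.
Total number of items tested: n = 35 + 39 = 74.
Posterior mean = (α₀+k)/(α₀+β₀+n) = [n/(α₀+β₀+n)]·(k/n) + [(α₀+β₀)/(α₀+β₀+n)]·α₀/(α₀+β₀), so only n and the prior enter the weight.
The weight on the data is w = n/(α₀+β₀+n) = 74/(1.2+1.4+74) = 74/76.6 = 0.9661.

0.9661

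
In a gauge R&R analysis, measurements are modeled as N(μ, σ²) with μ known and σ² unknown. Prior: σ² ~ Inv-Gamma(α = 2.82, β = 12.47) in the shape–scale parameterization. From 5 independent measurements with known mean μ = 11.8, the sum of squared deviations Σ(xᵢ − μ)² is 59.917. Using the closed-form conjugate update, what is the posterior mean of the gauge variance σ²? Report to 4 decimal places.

With known mean μ and an Inverse-Gamma(α, β) prior on σ², the Normal likelihood is conjugate: posterior is Inv-Gamma(α + n/2, β + Σ(xᵢ−μ)²/2).
Posterior: Inv-Gamma(2.82 + 5/2, 12.47 + 59.917/2) = Inv-Gamma(5.32, 42.4285).
E[σ²|data] = β/(α−1) = 42.4285/4.32 = 9.8214.

9.8214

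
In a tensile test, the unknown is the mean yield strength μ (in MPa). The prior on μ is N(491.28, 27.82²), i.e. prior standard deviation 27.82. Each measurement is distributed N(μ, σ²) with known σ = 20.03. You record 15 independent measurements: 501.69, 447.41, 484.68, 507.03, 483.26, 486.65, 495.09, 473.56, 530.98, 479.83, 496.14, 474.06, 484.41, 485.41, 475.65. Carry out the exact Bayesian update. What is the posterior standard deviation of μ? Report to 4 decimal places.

5.0846

For Normal data with known variance σ², a Normal(μ₀, σ₀²) prior on μ is conjugate. Posterior precision = 1/σ₀² + n/σ²; posterior mean is the precision-weighted average of μ₀ and x̄.
σ₀² = 27.82² = 773.9524, σ² = 20.03² = 401.2009; σ² + n·σ₀² = 401.2009 + 15·773.9524 = 12010.4869.
Posterior precision = 1/σ₀² + n/σ² = 1/773.9524 + 15/401.2009 = (σ² + n·σ₀²)/(σ₀²σ²) = 12010.4869/(773.9524·401.2009); posterior variance σₙ² = σ₀²σ²/(σ² + n·σ₀²) = 773.9524·401.2009/12010.4869 = 25.853273.
Posterior SD = √σₙ² = √(773.9524·401.2009/12010.4869) = 5.0846.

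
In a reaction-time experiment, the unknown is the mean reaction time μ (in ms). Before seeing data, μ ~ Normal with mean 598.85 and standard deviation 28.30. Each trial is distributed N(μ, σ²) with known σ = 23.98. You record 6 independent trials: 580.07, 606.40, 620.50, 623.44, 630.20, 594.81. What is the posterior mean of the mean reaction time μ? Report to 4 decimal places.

For Normal data with known variance σ², a Normal(μ₀, σ₀²) prior on μ is conjugate. Posterior precision = 1/σ₀² + n/σ²; posterior mean is the precision-weighted average of μ₀ and x̄.
Σxᵢ = 580.07 + 606.40 + 620.50 + 623.44 + 630.20 + 594.81 = 3655.42, so n·x̄ = 3655.42.
σ₀² = 28.30² = 800.89, σ² = 23.98² = 575.0404; σ² + n·σ₀² = 575.0404 + 6·800.89 = 5380.3804.
Posterior mean = (μ₀/σ₀² + n·x̄/σ²)/(1/σ₀² + n/σ²) = (σ²·μ₀ + σ₀²·n·x̄)/(σ² + n·σ₀²) = (575.0404·598.85 + 800.89·3655.42)/5380.3804 = 3271952.26734/5380.3804 = 608.1266.

608.1266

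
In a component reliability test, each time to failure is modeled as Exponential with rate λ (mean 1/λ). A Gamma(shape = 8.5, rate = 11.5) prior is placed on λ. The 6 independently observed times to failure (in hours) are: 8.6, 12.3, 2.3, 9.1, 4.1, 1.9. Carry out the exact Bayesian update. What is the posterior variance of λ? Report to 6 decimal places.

With a Gamma(shape α, rate β) prior on the exponential rate λ, the posterior after n observations with total T = Σxᵢ is Gamma(α+n, β+T).
Sum of observations T = 38.3 hours; n = 6.
Posterior: Gamma(8.5+6, 11.5+38.3) = Gamma(14.5, 49.8).
Var = α/β² = 0.005847.

0.005847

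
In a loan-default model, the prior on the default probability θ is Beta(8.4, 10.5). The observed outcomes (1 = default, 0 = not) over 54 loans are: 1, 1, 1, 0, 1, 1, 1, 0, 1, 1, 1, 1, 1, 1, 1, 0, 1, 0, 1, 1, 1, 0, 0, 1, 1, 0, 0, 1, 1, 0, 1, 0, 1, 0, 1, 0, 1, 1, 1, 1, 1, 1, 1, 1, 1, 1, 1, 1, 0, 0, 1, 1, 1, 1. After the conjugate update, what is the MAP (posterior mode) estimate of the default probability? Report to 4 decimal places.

The Beta prior is conjugate to a Binomial/Bernoulli likelihood; the update adds successes to α and failures to β.
Posterior: Beta(α+k, β+n−k) = Beta(8.4+40, 10.5+14) = Beta(48.4, 24.5).
Mode of Beta(a,b) for a,b>1 is (a−1)/(a+b−2) = 47.4/70.9 = 0.6685.

0.6685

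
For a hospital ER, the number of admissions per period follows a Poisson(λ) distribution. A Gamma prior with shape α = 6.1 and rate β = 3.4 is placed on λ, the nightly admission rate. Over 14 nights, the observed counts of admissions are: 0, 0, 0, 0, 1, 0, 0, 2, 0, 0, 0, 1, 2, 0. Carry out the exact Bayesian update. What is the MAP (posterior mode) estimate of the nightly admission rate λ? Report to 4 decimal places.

0.6379

With a Gamma(shape α, rate β) prior, the Poisson likelihood is conjugate: the posterior is Gamma(α + ΣXᵢ, β + n).
Sum of counts S = 6 over n = 14 nights.
Posterior: Gamma(α+S, β+n) = Gamma(6.1+6, 3.4+14) = Gamma(12.1, 17.4).
Mode of Gamma(α,β) for α≥1 is (α−1)/β = 11.1/17.4 = 0.6379.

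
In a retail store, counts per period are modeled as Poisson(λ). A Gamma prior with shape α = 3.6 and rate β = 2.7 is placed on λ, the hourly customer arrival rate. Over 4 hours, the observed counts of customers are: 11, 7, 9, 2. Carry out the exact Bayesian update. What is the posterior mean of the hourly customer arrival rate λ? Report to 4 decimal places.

With a Gamma(shape α, rate β) prior, the Poisson likelihood is conjugate: the posterior is Gamma(α + ΣXᵢ, β + n).
Sum of counts S = 29 over n = 4 hours.
Posterior: Gamma(α+S, β+n) = Gamma(3.6+29, 2.7+4) = Gamma(32.6, 6.7).
Posterior mean = α/β = 32.6/6.7 = 4.8657.

4.8657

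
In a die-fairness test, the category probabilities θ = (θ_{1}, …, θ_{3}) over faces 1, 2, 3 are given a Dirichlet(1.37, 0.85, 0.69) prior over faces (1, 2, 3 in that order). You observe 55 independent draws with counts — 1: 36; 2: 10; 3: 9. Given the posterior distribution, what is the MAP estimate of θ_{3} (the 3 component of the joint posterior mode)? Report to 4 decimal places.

The Dirichlet prior is conjugate to the Multinomial likelihood: each posterior αⱼ = prior αⱼ + observed count nⱼ.
Posterior concentration: (37.37, 10.85, 9.69), total = 57.91.
Joint mode component: (α_{3}−1)/(Σα−K) = 8.69/54.91 = 0.1583.

0.1583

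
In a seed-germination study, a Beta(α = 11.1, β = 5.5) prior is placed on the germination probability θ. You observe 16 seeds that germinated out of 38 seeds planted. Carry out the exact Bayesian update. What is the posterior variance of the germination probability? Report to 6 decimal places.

0.004496

The Beta prior is conjugate to a Binomial/Bernoulli likelihood; the update adds successes to α and failures to β.
Posterior: Beta(α+k, β+n−k) = Beta(11.1+16, 5.5+22) = Beta(27.1, 27.5).
Var = αβ/((α+β)²(α+β+1)) = 27.1·27.5/(54.6²·55.6) = 0.004496.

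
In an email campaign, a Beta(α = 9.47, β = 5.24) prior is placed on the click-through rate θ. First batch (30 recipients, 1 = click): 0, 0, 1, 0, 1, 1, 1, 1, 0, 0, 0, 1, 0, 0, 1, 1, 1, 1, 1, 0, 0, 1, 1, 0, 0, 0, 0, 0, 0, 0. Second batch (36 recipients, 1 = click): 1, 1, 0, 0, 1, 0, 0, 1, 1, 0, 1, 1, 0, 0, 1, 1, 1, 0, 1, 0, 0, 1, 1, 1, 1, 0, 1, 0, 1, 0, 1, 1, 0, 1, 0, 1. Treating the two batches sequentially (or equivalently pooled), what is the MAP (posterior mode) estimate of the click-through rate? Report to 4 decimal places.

0.5396

The Beta prior is conjugate to a Binomial/Bernoulli likelihood; the update adds successes to α and failures to β.
After batch 1: Beta(9.47+13, 5.24+17) = Beta(22.47, 22.24).
After batch 2: Beta(22.47+21, 22.24+15) = Beta(43.47, 37.24).
Mode of Beta(a,b) for a,b>1 is (a−1)/(a+b−2) = 42.47/78.71 = 0.5396.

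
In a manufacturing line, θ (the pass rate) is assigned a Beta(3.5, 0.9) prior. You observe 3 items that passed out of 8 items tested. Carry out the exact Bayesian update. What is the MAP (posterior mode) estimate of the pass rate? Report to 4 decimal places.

The Beta prior is conjugate to a Binomial/Bernoulli likelihood; the update adds successes to α and failures to β.
Posterior: Beta(α+k, β+n−k) = Beta(3.5+3, 0.9+5) = Beta(6.5, 5.9).
Mode of Beta(a,b) for a,b>1 is (a−1)/(a+b−2) = 5.5/10.4 = 0.5288.

0.5288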